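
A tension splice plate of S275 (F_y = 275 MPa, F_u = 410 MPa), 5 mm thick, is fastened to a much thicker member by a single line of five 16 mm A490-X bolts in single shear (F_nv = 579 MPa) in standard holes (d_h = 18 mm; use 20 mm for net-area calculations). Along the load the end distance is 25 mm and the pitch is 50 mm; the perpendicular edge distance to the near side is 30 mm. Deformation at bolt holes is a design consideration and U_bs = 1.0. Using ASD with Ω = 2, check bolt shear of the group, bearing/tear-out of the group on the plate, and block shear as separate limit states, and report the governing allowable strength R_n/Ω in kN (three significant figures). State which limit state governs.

Bolt shear: A_b = π·16²/4 = 201.1 mm²; R_n = 579 × 201.1 × 5 × 1 / 1000 = 582.1 kN → 582.1 / 2 = 291 kN.
Bearing: edge l_c = 16, r_n = 39.36 kN; interior l_c = 32, r_n = 78.72 kN; R_n = 39.36 + 4·78.72 = 354.2 kN → 177 kN.
Block shear: A_gv = 1125, A_nv = 675, A_nt = 100 mm²; R_n = min(0.6F_uA_nv, 0.6F_yA_gv) + U_bs·F_u·A_nt = 207.1 kN → 104 kN.
Block shear governs: 104 kN.

104 kN (block shear governs)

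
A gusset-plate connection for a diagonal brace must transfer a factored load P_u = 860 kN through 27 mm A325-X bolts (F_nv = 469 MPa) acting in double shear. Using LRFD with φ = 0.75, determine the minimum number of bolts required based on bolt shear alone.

3 bolts

A_b = π·27²/4 = 572.6 mm².
Per-bolt design strength φR_n = 0.75 × 469 × 572.6 × 2 / 1000 = 402.8 kN.
n ≥ 860 / 402.8 = 2.135 → use 3 bolts.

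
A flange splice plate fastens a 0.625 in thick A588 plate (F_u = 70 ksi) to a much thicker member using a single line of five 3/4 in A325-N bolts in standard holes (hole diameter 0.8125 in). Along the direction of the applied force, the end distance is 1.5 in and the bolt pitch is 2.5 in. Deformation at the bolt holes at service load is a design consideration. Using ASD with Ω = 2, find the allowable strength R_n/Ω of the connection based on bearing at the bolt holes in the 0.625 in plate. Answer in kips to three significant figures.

Per bolt r_n = 1.2 l_c t F_u ≤ 2.4 d t F_u; upper limit = 2.4 × 0.75 × 0.625 × 70 = 78.75 kips.
Edge bolt: l_c = 1.5 − 0.8125/2 = 1.094 in → 1.2 × 1.094 × 0.625 × 70 = 57.42 → r_n = 57.42 kips.
Interior bolts: l_c = 2.5 − 0.8125 = 1.688 in → 1.2 × 1.688 × 0.625 × 70 = 88.59 → r_n = 78.75 kips.
R_n = 1 × 57.42 + 4 × 78.75 = 372.4 kips.
Allowable strength R_n/Ω = 372.4 / 2 = 186 kips.

186 kips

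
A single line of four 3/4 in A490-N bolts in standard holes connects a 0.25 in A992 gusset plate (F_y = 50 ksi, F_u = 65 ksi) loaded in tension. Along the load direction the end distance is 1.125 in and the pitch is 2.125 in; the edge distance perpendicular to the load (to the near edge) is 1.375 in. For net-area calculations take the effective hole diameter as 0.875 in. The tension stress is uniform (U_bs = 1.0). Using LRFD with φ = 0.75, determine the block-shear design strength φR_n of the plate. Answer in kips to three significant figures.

43.9 kips

Shear plane L_v = 1.125 + 3·2.125 = 7.5 in; A_gv = 7.5 × 0.25 = 1.875 in².
A_nv = (7.5 − 3.5·0.875) × 0.25 = 1.109 in².
A_nt = (1.375 − 0.5·0.875) × 0.25 = 0.2344 in².
0.6 F_u A_nv = 43.27 kips; 0.6 F_y A_gv = 56.25 kips → shear rupture governs the shear term.
R_n = 43.27 + 1.0 × 65 × 0.2344 = 58.5 kips.
Design strength φR_n = 0.75 × 58.5 = 43.9 kips.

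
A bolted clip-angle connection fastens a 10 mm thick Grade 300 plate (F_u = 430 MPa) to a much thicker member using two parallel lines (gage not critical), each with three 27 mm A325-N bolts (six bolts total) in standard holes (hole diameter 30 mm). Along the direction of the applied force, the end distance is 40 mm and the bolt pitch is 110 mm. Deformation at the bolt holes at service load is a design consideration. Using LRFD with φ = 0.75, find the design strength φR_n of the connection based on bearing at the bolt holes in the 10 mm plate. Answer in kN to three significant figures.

Per bolt r_n = 1.2 l_c t F_u ≤ 2.4 d t F_u; upper limit = 2.4 × 27 × 10 × 430 / 1000 = 278.6 kN.
Edge bolt: l_c = 40 − 30/2 = 25 mm → 1.2 × 25 × 10 × 430 / 1000 = 129 → r_n = 129 kN.
Interior bolts: l_c = 110 − 30 = 80 mm → 1.2 × 80 × 10 × 430 / 1000 = 412.8 → r_n = 278.6 kN.
R_n = 2 × 129 + 4 × 278.6 = 1373 kN.
Design strength φR_n = 0.75 × 1373 = 1030 kN.

1030 kN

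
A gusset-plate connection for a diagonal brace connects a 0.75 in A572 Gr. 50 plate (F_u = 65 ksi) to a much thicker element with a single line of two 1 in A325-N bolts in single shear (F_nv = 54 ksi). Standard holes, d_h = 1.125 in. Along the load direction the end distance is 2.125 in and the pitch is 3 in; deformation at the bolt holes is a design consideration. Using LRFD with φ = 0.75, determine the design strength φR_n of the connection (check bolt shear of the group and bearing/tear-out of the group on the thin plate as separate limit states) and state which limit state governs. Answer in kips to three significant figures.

Bolt shear: A_b = π·1²/4 = 0.7854 in²; R_n = 54 × 0.7854 × 2 × 1 = 84.82 kips → 0.75 × 84.82 = 63.6 kips.
Bearing (1.2 l_c t F_u ≤ 2.4 d t F_u): upper limit = 2.4·1·0.75·65 = 117 kips.
  Edge l_c = 2.125 − 1.125/2 = 1.562 → r_n = 91.41 kips; interior l_c = 3 − 1.125 = 1.875 → r_n = 109.7 kips.
  R_n,bearing = 1·91.41 + 1·109.7 = 201.1 kips → 0.75 × 201.1 = 151 kips.
Bolt shear governs: 63.6 kips.

63.6 kips (bolt shear governs)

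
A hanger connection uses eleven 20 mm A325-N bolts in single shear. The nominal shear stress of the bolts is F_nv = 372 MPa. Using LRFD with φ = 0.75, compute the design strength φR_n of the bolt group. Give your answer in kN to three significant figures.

964 kN

A_b = π × 20² / 4 = 314.2 mm².
R_n = F_nv · A_b · n · n_s = 372 × 314.2 × 11 × 1 / 1000 = 1286 kN.
Design strength φR_n = 0.75 × 1286 = 964 kN.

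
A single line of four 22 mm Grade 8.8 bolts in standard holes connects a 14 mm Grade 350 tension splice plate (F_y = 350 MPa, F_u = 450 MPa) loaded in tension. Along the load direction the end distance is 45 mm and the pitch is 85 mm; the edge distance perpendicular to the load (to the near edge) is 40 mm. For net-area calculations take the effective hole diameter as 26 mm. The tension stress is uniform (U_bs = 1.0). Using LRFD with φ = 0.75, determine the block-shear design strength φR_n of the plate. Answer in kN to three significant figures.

Shear plane L_v = 45 + 3·85 = 300 mm; A_gv = 300 × 14 = 4200 mm².
A_nv = (300 − 3.5·26) × 14 = 2926 mm².
A_nt = (40 − 0.5·26) × 14 = 378 mm².
0.6 F_u A_nv = 790 kN; 0.6 F_y A_gv = 882 kN → shear rupture governs the shear term.
R_n = 790 + 1.0 × 450 × 378 / 1000 = 960.1 kN.
Design strength φR_n = 0.75 × 960.1 = 720 kN.

720 kN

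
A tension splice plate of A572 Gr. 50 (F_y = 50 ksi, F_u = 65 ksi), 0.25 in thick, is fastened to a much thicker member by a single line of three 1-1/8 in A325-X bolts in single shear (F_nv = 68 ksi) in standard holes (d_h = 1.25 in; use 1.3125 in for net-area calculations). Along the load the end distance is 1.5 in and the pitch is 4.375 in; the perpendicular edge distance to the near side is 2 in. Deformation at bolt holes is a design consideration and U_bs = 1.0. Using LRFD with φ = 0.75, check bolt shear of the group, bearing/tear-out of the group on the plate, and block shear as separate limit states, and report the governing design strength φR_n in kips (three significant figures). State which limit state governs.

Bolt shear: A_b = π·1.125²/4 = 0.994 in²; R_n = 68 × 0.994 × 3 × 1 = 202.8 kips → 0.75 × 202.8 = 152 kips.
Bearing: edge l_c = 0.875, r_n = 17.06 kips; interior l_c = 3.125, r_n = 43.87 kips; R_n = 17.06 + 2·43.87 = 104.8 kips → 78.6 kips.
Block shear: A_gv = 2.562, A_nv = 1.742, A_nt = 0.3359 in²; R_n = min(0.6F_uA_nv, 0.6F_yA_gv) + U_bs·F_u·A_nt = 89.78 kips → 67.3 kips.
Block shear governs: 67.3 kips.

67.3 kips (block shear governs)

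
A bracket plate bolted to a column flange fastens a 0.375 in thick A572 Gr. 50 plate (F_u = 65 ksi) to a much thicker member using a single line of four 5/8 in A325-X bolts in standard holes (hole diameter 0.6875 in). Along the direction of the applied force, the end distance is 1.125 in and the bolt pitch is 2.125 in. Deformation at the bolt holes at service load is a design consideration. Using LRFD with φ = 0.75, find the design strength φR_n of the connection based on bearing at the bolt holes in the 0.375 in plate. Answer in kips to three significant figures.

99.4 kips

Per bolt r_n = 1.2 l_c t F_u ≤ 2.4 d t F_u; upper limit = 2.4 × 0.625 × 0.375 × 65 = 36.56 kips.
Edge bolt: l_c = 1.125 − 0.6875/2 = 0.7812 in → 1.2 × 0.7812 × 0.375 × 65 = 22.85 → r_n = 22.85 kips.
Interior bolts: l_c = 2.125 − 0.6875 = 1.438 in → 1.2 × 1.438 × 0.375 × 65 = 42.05 → r_n = 36.56 kips.
R_n = 1 × 22.85 + 3 × 36.56 = 132.5 kips.
Design strength φR_n = 0.75 × 132.5 = 99.4 kips.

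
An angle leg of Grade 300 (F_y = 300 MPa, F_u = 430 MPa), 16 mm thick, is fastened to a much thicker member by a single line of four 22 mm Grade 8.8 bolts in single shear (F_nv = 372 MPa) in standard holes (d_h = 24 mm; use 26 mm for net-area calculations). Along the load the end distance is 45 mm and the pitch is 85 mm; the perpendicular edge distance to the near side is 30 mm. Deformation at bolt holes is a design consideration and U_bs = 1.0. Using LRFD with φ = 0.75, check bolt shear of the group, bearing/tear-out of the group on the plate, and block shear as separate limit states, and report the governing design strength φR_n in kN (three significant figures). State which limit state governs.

Bolt shear: A_b = π·22²/4 = 380.1 mm²; R_n = 372 × 380.1 × 4 × 1 / 1000 = 565.6 kN → 0.75 × 565.6 = 424 kN.
Bearing: edge l_c = 33, r_n = 272.4 kN; interior l_c = 61, r_n = 363.3 kN; R_n = 272.4 + 3·363.3 = 1362 kN → 1020 kN.
Block shear: A_gv = 4800, A_nv = 3344, A_nt = 272 mm²; R_n = min(0.6F_uA_nv, 0.6F_yA_gv) + U_bs·F_u·A_nt = 979.7 kN → 735 kN.
Bolt shear governs: 424 kN.

424 kN (bolt shear governs)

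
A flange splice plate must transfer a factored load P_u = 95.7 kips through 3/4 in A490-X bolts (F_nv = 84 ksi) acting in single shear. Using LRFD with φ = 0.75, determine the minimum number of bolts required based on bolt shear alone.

4 bolts

A_b = π·0.75²/4 = 0.4418 in².
Per-bolt design strength φR_n = 0.75 × 84 × 0.4418 × 1 = 27.83 kips.
n ≥ 95.7 / 27.83 = 3.438 → use 4 bolts.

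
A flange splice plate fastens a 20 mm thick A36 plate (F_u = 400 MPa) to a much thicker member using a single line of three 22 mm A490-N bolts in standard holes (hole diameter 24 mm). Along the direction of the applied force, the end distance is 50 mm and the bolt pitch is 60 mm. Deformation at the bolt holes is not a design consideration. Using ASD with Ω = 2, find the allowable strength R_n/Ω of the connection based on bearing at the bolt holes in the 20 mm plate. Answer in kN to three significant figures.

Per bolt r_n = 1.5 l_c t F_u ≤ 3.0 d t F_u; upper limit = 3.0 × 22 × 20 × 400 / 1000 = 528 kN.
Edge bolt: l_c = 50 − 24/2 = 38 mm → 1.5 × 38 × 20 × 400 / 1000 = 456 → r_n = 456 kN.
Interior bolts: l_c = 60 − 24 = 36 mm → 1.5 × 36 × 20 × 400 / 1000 = 432 → r_n = 432 kN.
R_n = 1 × 456 + 2 × 432 = 1320 kN.
Allowable strength R_n/Ω = 1320 / 2 = 660 kN.

660 kN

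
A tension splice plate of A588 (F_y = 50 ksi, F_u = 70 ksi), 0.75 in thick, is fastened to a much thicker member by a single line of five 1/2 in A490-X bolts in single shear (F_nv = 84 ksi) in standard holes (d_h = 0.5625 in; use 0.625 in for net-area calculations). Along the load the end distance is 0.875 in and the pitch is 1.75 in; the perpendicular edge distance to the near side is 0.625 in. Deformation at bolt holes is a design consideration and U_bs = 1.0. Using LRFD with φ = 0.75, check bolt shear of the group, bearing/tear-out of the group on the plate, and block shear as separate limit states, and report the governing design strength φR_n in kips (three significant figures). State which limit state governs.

61.9 kips (bolt shear governs)

Bolt shear: A_b = π·0.5²/4 = 0.1963 in²; R_n = 84 × 0.1963 × 5 × 1 = 82.47 kips → 0.75 × 82.47 = 61.9 kips.
Bearing: edge l_c = 0.5938, r_n = 37.41 kips; interior l_c = 1.188, r_n = 63 kips; R_n = 37.41 + 4·63 = 289.4 kips → 217 kips.
Block shear: A_gv = 5.906, A_nv = 3.797, A_nt = 0.2344 in²; R_n = min(0.6F_uA_nv, 0.6F_yA_gv) + U_bs·F_u·A_nt = 175.9 kips → 132 kips.
Bolt shear governs: 61.9 kips.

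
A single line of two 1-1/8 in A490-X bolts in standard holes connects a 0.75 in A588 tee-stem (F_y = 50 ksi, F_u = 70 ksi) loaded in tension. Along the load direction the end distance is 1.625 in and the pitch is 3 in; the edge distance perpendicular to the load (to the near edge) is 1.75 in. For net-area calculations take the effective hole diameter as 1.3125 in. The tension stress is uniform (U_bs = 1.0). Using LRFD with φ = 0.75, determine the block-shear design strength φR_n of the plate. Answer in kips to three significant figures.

Shear plane L_v = 1.625 + 1·3 = 4.625 in; A_gv = 4.625 × 0.75 = 3.469 in².
A_nv = (4.625 − 1.5·1.3125) × 0.75 = 1.992 in².
A_nt = (1.75 − 0.5·1.3125) × 0.75 = 0.8203 in².
0.6 F_u A_nv = 83.67 kips; 0.6 F_y A_gv = 104.1 kips → shear rupture governs the shear term.
R_n = 83.67 + 1.0 × 70 × 0.8203 = 141.1 kips.
Design strength φR_n = 0.75 × 141.1 = 106 kips.

106 kips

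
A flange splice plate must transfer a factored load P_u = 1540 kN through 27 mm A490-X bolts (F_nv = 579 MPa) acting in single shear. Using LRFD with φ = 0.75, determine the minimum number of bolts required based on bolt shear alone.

7 bolts

A_b = π·27²/4 = 572.6 mm².
Per-bolt design strength φR_n = 0.75 × 579 × 572.6 × 1 / 1000 = 248.6 kN.
n ≥ 1540 / 248.6 = 6.194 → use 7 bolts.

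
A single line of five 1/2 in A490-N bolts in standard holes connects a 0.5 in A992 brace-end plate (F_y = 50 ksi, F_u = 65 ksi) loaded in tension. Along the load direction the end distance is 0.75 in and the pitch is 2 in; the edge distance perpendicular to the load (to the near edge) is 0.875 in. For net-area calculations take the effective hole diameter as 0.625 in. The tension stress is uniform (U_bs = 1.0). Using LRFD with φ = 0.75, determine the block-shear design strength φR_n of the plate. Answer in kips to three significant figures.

101 kips

Shear plane L_v = 0.75 + 4·2 = 8.75 in; A_gv = 8.75 × 0.5 = 4.375 in².
A_nv = (8.75 − 4.5·0.625) × 0.5 = 2.969 in².
A_nt = (0.875 − 0.5·0.625) × 0.5 = 0.2812 in².
0.6 F_u A_nv = 115.8 kips; 0.6 F_y A_gv = 131.2 kips → shear rupture governs the shear term.
R_n = 115.8 + 1.0 × 65 × 0.2812 = 134.1 kips.
Design strength φR_n = 0.75 × 134.1 = 101 kips.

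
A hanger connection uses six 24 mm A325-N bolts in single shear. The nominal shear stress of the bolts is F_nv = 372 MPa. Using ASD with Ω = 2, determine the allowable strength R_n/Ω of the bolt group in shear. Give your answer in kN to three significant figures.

A_b = π × 24² / 4 = 452.4 mm².
R_n = F_nv · A_b · n · n_s = 372 × 452.4 × 6 × 1 / 1000 = 1010 kN.
Allowable strength R_n/Ω = 1010 / 2 = 505 kN.

505 kN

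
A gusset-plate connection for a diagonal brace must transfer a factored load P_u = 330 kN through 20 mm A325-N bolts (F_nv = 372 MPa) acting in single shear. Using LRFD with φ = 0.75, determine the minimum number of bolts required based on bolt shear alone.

4 bolts

A_b = π·20²/4 = 314.2 mm².
Per-bolt design strength φR_n = 0.75 × 372 × 314.2 × 1 / 1000 = 87.65 kN.
n ≥ 330 / 87.65 = 3.765 → use 4 bolts.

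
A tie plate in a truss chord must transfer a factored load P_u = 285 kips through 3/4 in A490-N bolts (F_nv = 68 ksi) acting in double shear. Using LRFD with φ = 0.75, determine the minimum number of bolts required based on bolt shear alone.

7 bolts

A_b = π·0.75²/4 = 0.4418 in².
Per-bolt design strength φR_n = 0.75 × 68 × 0.4418 × 2 = 45.06 kips.
n ≥ 285 / 45.06 = 6.325 → use 7 bolts.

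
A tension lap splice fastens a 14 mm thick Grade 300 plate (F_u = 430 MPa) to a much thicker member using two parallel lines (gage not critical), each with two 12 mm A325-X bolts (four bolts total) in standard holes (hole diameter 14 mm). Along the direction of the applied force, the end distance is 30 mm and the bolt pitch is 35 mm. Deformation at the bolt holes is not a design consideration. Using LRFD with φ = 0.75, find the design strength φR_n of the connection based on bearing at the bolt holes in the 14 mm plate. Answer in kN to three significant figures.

596 kN

Per bolt r_n = 1.5 l_c t F_u ≤ 3.0 d t F_u; upper limit = 3.0 × 12 × 14 × 430 / 1000 = 216.7 kN.
Edge bolt: l_c = 30 − 14/2 = 23 mm → 1.5 × 23 × 14 × 430 / 1000 = 207.7 → r_n = 207.7 kN.
Interior bolts: l_c = 35 − 14 = 21 mm → 1.5 × 21 × 14 × 430 / 1000 = 189.6 → r_n = 189.6 kN.
R_n = 2 × 207.7 + 2 × 189.6 = 794.6 kN.
Design strength φR_n = 0.75 × 794.6 = 596 kN.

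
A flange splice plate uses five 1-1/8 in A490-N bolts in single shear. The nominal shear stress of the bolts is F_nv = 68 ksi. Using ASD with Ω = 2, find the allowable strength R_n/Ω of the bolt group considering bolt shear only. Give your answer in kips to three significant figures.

169 kips

A_b = π × 1.125² / 4 = 0.994 in².
R_n = F_nv · A_b · n · n_s = 68 × 0.994 × 5 × 1 = 338 kips.
Allowable strength R_n/Ω = 338 / 2 = 169 kips.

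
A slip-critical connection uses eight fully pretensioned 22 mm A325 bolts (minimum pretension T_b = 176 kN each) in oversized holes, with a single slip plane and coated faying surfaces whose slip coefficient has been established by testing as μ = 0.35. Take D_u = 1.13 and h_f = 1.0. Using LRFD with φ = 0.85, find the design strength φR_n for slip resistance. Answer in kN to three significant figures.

R_n = μ · D_u · h_f · T_b · n_s · n_b = 0.35 × 1.13 × 1.0 × 176 × 1 × 8 = 556.9 kN.
Design strength φR_n = 0.85 × 556.9 = 473 kN.

473 kN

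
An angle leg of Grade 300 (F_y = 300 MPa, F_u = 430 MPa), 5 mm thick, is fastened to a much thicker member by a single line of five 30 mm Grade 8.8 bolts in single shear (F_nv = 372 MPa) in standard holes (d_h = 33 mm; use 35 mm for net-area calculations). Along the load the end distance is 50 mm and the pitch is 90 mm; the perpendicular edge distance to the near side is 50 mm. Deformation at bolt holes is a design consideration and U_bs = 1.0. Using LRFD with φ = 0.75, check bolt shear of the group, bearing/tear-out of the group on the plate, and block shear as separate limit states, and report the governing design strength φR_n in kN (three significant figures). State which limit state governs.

Bolt shear: A_b = π·30²/4 = 706.9 mm²; R_n = 372 × 706.9 × 5 × 1 / 1000 = 1315 kN → 0.75 × 1315 = 986 kN.
Bearing: edge l_c = 33.5, r_n = 86.43 kN; interior l_c = 57, r_n = 147.1 kN; R_n = 86.43 + 4·147.1 = 674.7 kN → 506 kN.
Block shear: A_gv = 2050, A_nv = 1262, A_nt = 162.5 mm²; R_n = min(0.6F_uA_nv, 0.6F_yA_gv) + U_bs·F_u·A_nt = 395.6 kN → 297 kN.
Block shear governs: 297 kN.

297 kN (block shear governs)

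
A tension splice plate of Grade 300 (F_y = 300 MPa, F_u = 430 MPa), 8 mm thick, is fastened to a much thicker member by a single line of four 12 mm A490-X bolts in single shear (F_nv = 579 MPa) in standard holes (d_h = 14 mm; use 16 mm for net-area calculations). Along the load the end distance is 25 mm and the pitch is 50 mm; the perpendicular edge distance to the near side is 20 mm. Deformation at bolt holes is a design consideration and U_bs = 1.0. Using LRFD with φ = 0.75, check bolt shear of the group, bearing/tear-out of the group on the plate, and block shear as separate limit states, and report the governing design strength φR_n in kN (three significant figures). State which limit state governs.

196 kN (bolt shear governs)

Bolt shear: A_b = π·12²/4 = 113.1 mm²; R_n = 579 × 113.1 × 4 × 1 / 1000 = 261.9 kN → 0.75 × 261.9 = 196 kN.
Bearing: edge l_c = 18, r_n = 74.3 kN; interior l_c = 36, r_n = 99.07 kN; R_n = 74.3 + 3·99.07 = 371.5 kN → 279 kN.
Block shear: A_gv = 1400, A_nv = 952, A_nt = 96 mm²; R_n = min(0.6F_uA_nv, 0.6F_yA_gv) + U_bs·F_u·A_nt = 286.9 kN → 215 kN.
Bolt shear governs: 196 kN.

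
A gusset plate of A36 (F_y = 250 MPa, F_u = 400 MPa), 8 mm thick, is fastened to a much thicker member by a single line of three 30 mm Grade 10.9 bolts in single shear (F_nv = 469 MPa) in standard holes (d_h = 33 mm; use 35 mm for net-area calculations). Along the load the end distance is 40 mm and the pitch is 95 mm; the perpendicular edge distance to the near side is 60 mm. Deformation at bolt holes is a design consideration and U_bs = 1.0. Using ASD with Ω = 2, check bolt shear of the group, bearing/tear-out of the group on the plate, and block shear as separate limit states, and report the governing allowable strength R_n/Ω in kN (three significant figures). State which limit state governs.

Bolt shear: A_b = π·30²/4 = 706.9 mm²; R_n = 469 × 706.9 × 3 × 1 / 1000 = 994.5 kN → 994.5 / 2 = 497 kN.
Bearing: edge l_c = 23.5, r_n = 90.24 kN; interior l_c = 62, r_n = 230.4 kN; R_n = 90.24 + 2·230.4 = 551 kN → 276 kN.
Block shear: A_gv = 1840, A_nv = 1140, A_nt = 340 mm²; R_n = min(0.6F_uA_nv, 0.6F_yA_gv) + U_bs·F_u·A_nt = 409.6 kN → 205 kN.
Block shear governs: 205 kN.

205 kN (block shear governs)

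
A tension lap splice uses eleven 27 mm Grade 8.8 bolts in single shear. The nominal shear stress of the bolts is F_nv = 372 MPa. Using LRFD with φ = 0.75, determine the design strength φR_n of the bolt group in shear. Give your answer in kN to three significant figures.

1760 kN

A_b = π × 27² / 4 = 572.6 mm².
R_n = F_nv · A_b · n · n_s = 372 × 572.6 × 11 × 1 / 1000 = 2343 kN.
Design strength φR_n = 0.75 × 2343 = 1760 kN.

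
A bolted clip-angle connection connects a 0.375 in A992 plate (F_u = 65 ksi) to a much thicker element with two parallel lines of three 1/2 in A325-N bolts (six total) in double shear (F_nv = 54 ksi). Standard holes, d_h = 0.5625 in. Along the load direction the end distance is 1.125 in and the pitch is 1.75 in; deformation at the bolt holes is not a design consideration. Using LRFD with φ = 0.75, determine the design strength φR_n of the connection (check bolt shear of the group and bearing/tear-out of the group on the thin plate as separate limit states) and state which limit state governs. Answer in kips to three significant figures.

95.4 kips (bolt shear governs)

Bolt shear: A_b = π·0.5²/4 = 0.1963 in²; R_n = 54 × 0.1963 × 6 × 2 = 127.2 kips → 0.75 × 127.2 = 95.4 kips.
Bearing (1.5 l_c t F_u ≤ 3.0 d t F_u): upper limit = 3.0·0.5·0.375·65 = 36.56 kips.
  Edge l_c = 1.125 − 0.5625/2 = 0.8438 → r_n = 30.85 kips; interior l_c = 1.75 − 0.5625 = 1.188 → r_n = 36.56 kips.
  R_n,bearing = 2·30.85 + 4·36.56 = 207.9 kips → 0.75 × 207.9 = 156 kips.
Bolt shear governs: 95.4 kips.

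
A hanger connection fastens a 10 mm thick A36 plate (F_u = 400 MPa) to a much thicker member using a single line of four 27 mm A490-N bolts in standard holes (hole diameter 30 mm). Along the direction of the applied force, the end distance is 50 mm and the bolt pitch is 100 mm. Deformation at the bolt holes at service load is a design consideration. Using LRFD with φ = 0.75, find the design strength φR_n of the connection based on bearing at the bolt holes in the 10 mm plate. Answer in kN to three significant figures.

709 kN

Per bolt r_n = 1.2 l_c t F_u ≤ 2.4 d t F_u; upper limit = 2.4 × 27 × 10 × 400 / 1000 = 259.2 kN.
Edge bolt: l_c = 50 − 30/2 = 35 mm → 1.2 × 35 × 10 × 400 / 1000 = 168 → r_n = 168 kN.
Interior bolts: l_c = 100 − 30 = 70 mm → 1.2 × 70 × 10 × 400 / 1000 = 336 → r_n = 259.2 kN.
R_n = 1 × 168 + 3 × 259.2 = 945.6 kN.
Design strength φR_n = 0.75 × 945.6 = 709 kN.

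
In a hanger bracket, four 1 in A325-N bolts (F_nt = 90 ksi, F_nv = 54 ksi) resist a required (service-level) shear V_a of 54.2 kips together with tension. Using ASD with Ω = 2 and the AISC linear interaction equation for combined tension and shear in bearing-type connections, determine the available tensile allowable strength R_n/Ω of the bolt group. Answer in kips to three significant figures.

A_b = π·1²/4 = 0.7854 in²; f_rv = 54.2 / (4 × 0.7854) = 17.25 ksi.
F'_nt = 1.3 F_nt − (Ω F_nt / F_nv) f_rv = 1.3·90 − (2·90/54)·17.25 = 59.49 ksi, capped at F_nt → F'_nt = 59.49 ksi.
R_n = F'_nt · A_b · n = 59.49 × 0.7854 × 4 = 186.9 kips.
Allowable strength R_n/Ω = 186.9 / 2 = 93.4 kips.

93.4 kips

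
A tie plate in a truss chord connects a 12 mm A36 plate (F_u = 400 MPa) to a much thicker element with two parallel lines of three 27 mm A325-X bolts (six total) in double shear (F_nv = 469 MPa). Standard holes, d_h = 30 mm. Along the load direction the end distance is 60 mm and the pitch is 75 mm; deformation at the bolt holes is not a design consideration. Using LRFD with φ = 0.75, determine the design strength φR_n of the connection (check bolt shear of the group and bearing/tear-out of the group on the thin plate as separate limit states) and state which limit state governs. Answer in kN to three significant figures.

Bolt shear: A_b = π·27²/4 = 572.6 mm²; R_n = 469 × 572.6 × 6 × 2 / 1000 = 3222 kN → 0.75 × 3222 = 2420 kN.
Bearing (1.5 l_c t F_u ≤ 3.0 d t F_u): upper limit = 3.0·27·12·400 / 1000 = 388.8 kN.
  Edge l_c = 60 − 30/2 = 45 → r_n = 324 kN; interior l_c = 75 − 30 = 45 → r_n = 324 kN.
  R_n,bearing = 2·324 + 4·324 = 1944 kN → 0.75 × 1944 = 1460 kN.
Bearing governs: 1460 kN.

1460 kN (bearing governs)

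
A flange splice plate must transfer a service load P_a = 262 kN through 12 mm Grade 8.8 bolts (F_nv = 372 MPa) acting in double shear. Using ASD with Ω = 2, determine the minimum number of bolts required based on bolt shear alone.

7 bolts

A_b = π·12²/4 = 113.1 mm².
Per-bolt allowable strength R_n/Ω = 372 × 113.1 × 2 / 1000 / 2 = 42.07 kN.
n ≥ 262 / 42.07 = 6.227 → use 7 bolts.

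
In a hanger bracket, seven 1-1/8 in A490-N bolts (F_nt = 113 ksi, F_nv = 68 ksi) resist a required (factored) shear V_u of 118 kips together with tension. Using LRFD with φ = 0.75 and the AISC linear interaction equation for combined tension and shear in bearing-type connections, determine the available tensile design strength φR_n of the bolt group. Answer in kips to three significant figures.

A_b = π·1.125²/4 = 0.994 in²; f_rv = 118 / (7 × 0.994) = 16.96 ksi.
F'_nt = 1.3 F_nt − (F_nt / φF_nv) f_rv = 1.3·113 − (113/(0.75·68))·16.96 = 109.3 ksi, capped at F_nt → F'_nt = 109.3 ksi.
R_n = F'_nt · A_b · n = 109.3 × 0.994 × 7 = 760.7 kips.
Design strength φR_n = 0.75 × 760.7 = 571 kips.

571 kips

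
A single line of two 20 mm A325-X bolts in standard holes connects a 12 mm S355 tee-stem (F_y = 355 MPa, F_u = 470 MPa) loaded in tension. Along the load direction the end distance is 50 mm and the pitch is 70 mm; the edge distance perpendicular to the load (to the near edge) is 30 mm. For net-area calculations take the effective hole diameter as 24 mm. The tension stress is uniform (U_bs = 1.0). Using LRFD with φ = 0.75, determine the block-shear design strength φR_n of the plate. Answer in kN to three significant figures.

289 kN

Shear plane L_v = 50 + 1·70 = 120 mm; A_gv = 120 × 12 = 1440 mm².
A_nv = (120 − 1.5·24) × 12 = 1008 mm².
A_nt = (30 − 0.5·24) × 12 = 216 mm².
0.6 F_u A_nv = 284.3 kN; 0.6 F_y A_gv = 306.7 kN → shear rupture governs the shear term.
R_n = 284.3 + 1.0 × 470 × 216 / 1000 = 385.8 kN.
Design strength φR_n = 0.75 × 385.8 = 289 kN.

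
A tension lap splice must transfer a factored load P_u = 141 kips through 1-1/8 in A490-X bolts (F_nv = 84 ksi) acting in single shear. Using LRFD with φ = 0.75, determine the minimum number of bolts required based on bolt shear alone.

A_b = π·1.125²/4 = 0.994 in².
Per-bolt design strength φR_n = 0.75 × 84 × 0.994 × 1 = 62.62 kips.
n ≥ 141 / 62.62 = 2.252 → use 3 bolts.

3 bolts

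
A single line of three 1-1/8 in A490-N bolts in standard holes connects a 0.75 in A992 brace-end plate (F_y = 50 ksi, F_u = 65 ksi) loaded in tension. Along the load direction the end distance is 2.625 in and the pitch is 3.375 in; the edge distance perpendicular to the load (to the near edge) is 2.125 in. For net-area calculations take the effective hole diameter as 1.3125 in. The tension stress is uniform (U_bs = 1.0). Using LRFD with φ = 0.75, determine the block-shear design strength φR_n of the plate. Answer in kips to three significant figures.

187 kips

Shear plane L_v = 2.625 + 2·3.375 = 9.375 in; A_gv = 9.375 × 0.75 = 7.031 in².
A_nv = (9.375 − 2.5·1.3125) × 0.75 = 4.57 in².
A_nt = (2.125 − 0.5·1.3125) × 0.75 = 1.102 in².
0.6 F_u A_nv = 178.2 kips; 0.6 F_y A_gv = 210.9 kips → shear rupture governs the shear term.
R_n = 178.2 + 1.0 × 65 × 1.102 = 249.8 kips.
Design strength φR_n = 0.75 × 249.8 = 187 kips.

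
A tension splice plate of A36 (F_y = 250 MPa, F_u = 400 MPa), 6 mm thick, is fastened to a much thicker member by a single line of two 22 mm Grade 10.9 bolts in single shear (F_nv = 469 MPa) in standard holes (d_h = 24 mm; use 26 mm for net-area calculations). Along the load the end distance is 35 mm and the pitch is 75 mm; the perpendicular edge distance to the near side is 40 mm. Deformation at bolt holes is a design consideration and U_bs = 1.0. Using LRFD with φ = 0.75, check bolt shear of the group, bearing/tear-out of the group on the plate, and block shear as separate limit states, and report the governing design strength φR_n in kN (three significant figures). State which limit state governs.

Bolt shear: A_b = π·22²/4 = 380.1 mm²; R_n = 469 × 380.1 × 2 × 1 / 1000 = 356.6 kN → 0.75 × 356.6 = 267 kN.
Bearing: edge l_c = 23, r_n = 66.24 kN; interior l_c = 51, r_n = 126.7 kN; R_n = 66.24 + 1·126.7 = 193 kN → 145 kN.
Block shear: A_gv = 660, A_nv = 426, A_nt = 162 mm²; R_n = min(0.6F_uA_nv, 0.6F_yA_gv) + U_bs·F_u·A_nt = 163.8 kN → 123 kN.
Block shear governs: 123 kN.

123 kN (block shear governs)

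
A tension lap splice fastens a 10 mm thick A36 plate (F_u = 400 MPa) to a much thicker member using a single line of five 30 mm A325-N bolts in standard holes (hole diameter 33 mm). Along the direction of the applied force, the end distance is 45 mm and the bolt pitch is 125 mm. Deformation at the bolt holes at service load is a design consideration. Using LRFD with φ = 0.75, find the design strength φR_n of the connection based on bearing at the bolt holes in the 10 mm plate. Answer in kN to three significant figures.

967 kN

Per bolt r_n = 1.2 l_c t F_u ≤ 2.4 d t F_u; upper limit = 2.4 × 30 × 10 × 400 / 1000 = 288 kN.
Edge bolt: l_c = 45 − 33/2 = 28.5 mm → 1.2 × 28.5 × 10 × 400 / 1000 = 136.8 → r_n = 136.8 kN.
Interior bolts: l_c = 125 − 33 = 92 mm → 1.2 × 92 × 10 × 400 / 1000 = 441.6 → r_n = 288 kN.
R_n = 1 × 136.8 + 4 × 288 = 1289 kN.
Design strength φR_n = 0.75 × 1289 = 967 kN.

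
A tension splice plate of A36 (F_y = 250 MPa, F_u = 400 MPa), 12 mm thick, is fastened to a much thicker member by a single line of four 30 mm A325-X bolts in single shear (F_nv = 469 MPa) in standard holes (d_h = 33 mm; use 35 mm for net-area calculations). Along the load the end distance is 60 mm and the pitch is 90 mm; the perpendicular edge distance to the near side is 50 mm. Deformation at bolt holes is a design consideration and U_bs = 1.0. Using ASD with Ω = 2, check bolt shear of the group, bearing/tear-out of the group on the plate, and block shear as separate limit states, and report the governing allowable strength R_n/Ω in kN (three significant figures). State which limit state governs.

375 kN (block shear governs)

Bolt shear: A_b = π·30²/4 = 706.9 mm²; R_n = 469 × 706.9 × 4 × 1 / 1000 = 1326 kN → 1326 / 2 = 663 kN.
Bearing: edge l_c = 43.5, r_n = 250.6 kN; interior l_c = 57, r_n = 328.3 kN; R_n = 250.6 + 3·328.3 = 1236 kN → 618 kN.
Block shear: A_gv = 3960, A_nv = 2490, A_nt = 390 mm²; R_n = min(0.6F_uA_nv, 0.6F_yA_gv) + U_bs·F_u·A_nt = 750 kN → 375 kN.
Block shear governs: 375 kN.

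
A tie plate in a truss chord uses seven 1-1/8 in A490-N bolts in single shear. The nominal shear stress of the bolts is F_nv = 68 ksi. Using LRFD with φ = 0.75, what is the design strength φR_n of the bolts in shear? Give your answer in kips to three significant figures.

355 kips

A_b = π × 1.125² / 4 = 0.994 in².
R_n = F_nv · A_b · n · n_s = 68 × 0.994 × 7 × 1 = 473.2 kips.
Design strength φR_n = 0.75 × 473.2 = 355 kips.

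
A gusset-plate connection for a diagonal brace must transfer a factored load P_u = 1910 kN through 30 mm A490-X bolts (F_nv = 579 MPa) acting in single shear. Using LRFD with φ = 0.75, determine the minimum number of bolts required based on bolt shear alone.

7 bolts

A_b = π·30²/4 = 706.9 mm².
Per-bolt design strength φR_n = 0.75 × 579 × 706.9 × 1 / 1000 = 307 kN.
n ≥ 1910 / 307 = 6.222 → use 7 bolts.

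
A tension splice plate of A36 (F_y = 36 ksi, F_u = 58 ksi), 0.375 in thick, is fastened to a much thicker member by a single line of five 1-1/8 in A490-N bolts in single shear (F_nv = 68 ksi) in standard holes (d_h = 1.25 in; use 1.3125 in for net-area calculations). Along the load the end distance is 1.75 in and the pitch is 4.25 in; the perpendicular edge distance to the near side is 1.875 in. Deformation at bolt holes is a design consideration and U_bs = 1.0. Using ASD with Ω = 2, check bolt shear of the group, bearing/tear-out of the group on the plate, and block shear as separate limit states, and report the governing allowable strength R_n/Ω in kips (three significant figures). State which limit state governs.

89.2 kips (block shear governs)

Bolt shear: A_b = π·1.125²/4 = 0.994 in²; R_n = 68 × 0.994 × 5 × 1 = 338 kips → 338 / 2 = 169 kips.
Bearing: edge l_c = 1.125, r_n = 29.36 kips; interior l_c = 3, r_n = 58.72 kips; R_n = 29.36 + 4·58.72 = 264.3 kips → 132 kips.
Block shear: A_gv = 7.031, A_nv = 4.816, A_nt = 0.457 in²; R_n = min(0.6F_uA_nv, 0.6F_yA_gv) + U_bs·F_u·A_nt = 178.4 kips → 89.2 kips.
Block shear governs: 89.2 kips.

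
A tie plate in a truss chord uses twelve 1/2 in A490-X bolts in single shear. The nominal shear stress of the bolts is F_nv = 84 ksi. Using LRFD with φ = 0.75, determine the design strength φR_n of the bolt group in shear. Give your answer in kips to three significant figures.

A_b = π × 0.5² / 4 = 0.1963 in².
R_n = F_nv · A_b · n · n_s = 84 × 0.1963 × 12 × 1 = 197.9 kips.
Design strength φR_n = 0.75 × 197.9 = 148 kips.

148 kips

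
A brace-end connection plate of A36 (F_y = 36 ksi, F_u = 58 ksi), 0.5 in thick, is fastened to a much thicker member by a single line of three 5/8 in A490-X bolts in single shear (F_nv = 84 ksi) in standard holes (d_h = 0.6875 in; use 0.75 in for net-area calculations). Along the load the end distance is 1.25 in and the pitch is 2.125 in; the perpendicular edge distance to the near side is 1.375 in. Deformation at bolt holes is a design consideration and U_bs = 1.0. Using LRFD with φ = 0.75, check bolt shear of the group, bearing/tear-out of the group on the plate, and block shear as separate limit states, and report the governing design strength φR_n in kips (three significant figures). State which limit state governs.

58 kips (bolt shear governs)

Bolt shear: A_b = π·0.625²/4 = 0.3068 in²; R_n = 84 × 0.3068 × 3 × 1 = 77.31 kips → 0.75 × 77.31 = 58 kips.
Bearing: edge l_c = 0.9062, r_n = 31.54 kips; interior l_c = 1.438, r_n = 43.5 kips; R_n = 31.54 + 2·43.5 = 118.5 kips → 88.9 kips.
Block shear: A_gv = 2.75, A_nv = 1.812, A_nt = 0.5 in²; R_n = min(0.6F_uA_nv, 0.6F_yA_gv) + U_bs·F_u·A_nt = 88.4 kips → 66.3 kips.
Bolt shear governs: 58 kips.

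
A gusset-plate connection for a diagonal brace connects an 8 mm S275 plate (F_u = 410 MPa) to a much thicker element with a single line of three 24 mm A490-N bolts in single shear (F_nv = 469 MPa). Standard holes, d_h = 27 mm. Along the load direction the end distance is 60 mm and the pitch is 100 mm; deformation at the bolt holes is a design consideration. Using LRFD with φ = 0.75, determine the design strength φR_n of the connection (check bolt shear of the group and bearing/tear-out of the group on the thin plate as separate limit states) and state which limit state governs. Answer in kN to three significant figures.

421 kN (bearing governs)

Bolt shear: A_b = π·24²/4 = 452.4 mm²; R_n = 469 × 452.4 × 3 × 1 / 1000 = 636.5 kN → 0.75 × 636.5 = 477 kN.
Bearing (1.2 l_c t F_u ≤ 2.4 d t F_u): upper limit = 2.4·24·8·410 / 1000 = 188.9 kN.
  Edge l_c = 60 − 27/2 = 46.5 → r_n = 183 kN; interior l_c = 100 − 27 = 73 → r_n = 188.9 kN.
  R_n,bearing = 1·183 + 2·188.9 = 560.9 kN → 0.75 × 560.9 = 421 kN.
Bearing governs: 421 kN.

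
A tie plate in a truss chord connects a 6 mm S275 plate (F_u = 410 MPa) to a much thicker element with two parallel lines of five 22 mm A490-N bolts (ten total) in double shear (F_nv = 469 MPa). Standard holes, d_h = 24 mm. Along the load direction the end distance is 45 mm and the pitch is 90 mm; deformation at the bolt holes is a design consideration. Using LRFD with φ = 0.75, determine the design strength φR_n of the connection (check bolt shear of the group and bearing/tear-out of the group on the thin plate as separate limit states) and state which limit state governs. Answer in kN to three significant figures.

925 kN (bearing governs)

Bolt shear: A_b = π·22²/4 = 380.1 mm²; R_n = 469 × 380.1 × 10 × 2 / 1000 = 3566 kN → 0.75 × 3566 = 2670 kN.
Bearing (1.2 l_c t F_u ≤ 2.4 d t F_u): upper limit = 2.4·22·6·410 / 1000 = 129.9 kN.
  Edge l_c = 45 − 24/2 = 33 → r_n = 97.42 kN; interior l_c = 90 − 24 = 66 → r_n = 129.9 kN.
  R_n,bearing = 2·97.42 + 8·129.9 = 1234 kN → 0.75 × 1234 = 925 kN.
Bearing governs: 925 kN.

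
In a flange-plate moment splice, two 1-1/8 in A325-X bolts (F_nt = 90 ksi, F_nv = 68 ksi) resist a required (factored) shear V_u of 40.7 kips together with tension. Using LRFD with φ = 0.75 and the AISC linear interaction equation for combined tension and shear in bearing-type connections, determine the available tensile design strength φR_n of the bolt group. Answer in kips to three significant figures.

121 kips

A_b = π·1.125²/4 = 0.994 in²; f_rv = 40.7 / (2 × 0.994) = 20.47 ksi.
F'_nt = 1.3 F_nt − (F_nt / φF_nv) f_rv = 1.3·90 − (90/(0.75·68))·20.47 = 80.87 ksi, capped at F_nt → F'_nt = 80.87 ksi.
R_n = F'_nt · A_b · n = 80.87 × 0.994 × 2 = 160.8 kips.
Design strength φR_n = 0.75 × 160.8 = 121 kips.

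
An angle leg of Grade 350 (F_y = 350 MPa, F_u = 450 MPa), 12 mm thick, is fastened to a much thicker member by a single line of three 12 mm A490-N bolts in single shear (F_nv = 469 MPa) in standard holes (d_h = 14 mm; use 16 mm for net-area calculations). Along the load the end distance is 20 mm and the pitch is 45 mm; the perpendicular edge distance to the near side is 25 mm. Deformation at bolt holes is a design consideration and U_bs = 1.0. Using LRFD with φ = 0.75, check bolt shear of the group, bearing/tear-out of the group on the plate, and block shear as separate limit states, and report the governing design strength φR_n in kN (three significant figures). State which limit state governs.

119 kN (bolt shear governs)

Bolt shear: A_b = π·12²/4 = 113.1 mm²; R_n = 469 × 113.1 × 3 × 1 / 1000 = 159.1 kN → 0.75 × 159.1 = 119 kN.
Bearing: edge l_c = 13, r_n = 84.24 kN; interior l_c = 31, r_n = 155.5 kN; R_n = 84.24 + 2·155.5 = 395.3 kN → 296 kN.
Block shear: A_gv = 1320, A_nv = 840, A_nt = 204 mm²; R_n = min(0.6F_uA_nv, 0.6F_yA_gv) + U_bs·F_u·A_nt = 318.6 kN → 239 kN.
Bolt shear governs: 119 kN.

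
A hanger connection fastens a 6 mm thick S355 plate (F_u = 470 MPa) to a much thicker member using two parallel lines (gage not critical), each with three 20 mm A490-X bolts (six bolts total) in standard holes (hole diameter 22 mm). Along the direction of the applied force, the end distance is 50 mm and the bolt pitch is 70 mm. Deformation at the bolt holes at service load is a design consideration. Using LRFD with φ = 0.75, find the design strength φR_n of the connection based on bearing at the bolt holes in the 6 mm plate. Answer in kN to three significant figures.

604 kN

Per bolt r_n = 1.2 l_c t F_u ≤ 2.4 d t F_u; upper limit = 2.4 × 20 × 6 × 470 / 1000 = 135.4 kN.
Edge bolt: l_c = 50 − 22/2 = 39 mm → 1.2 × 39 × 6 × 470 / 1000 = 132 → r_n = 132 kN.
Interior bolts: l_c = 70 − 22 = 48 mm → 1.2 × 48 × 6 × 470 / 1000 = 162.4 → r_n = 135.4 kN.
R_n = 2 × 132 + 4 × 135.4 = 805.4 kN.
Design strength φR_n = 0.75 × 805.4 = 604 kN.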